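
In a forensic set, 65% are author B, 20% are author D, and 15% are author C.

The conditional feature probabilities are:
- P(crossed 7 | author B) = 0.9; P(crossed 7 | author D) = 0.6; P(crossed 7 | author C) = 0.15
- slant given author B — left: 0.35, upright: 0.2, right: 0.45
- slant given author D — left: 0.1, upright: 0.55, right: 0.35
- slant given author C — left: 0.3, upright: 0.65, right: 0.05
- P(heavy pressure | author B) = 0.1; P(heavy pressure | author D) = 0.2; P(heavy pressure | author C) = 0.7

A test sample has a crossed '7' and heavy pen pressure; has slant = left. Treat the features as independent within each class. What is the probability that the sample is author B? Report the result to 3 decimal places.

author B: 0.65 × 0.9 × 0.35 × 0.1 = 0.020475
author D: 0.2 × 0.6 × 0.1 × 0.2 = 0.0024
author C: 0.15 × 0.15 × 0.3 × 0.7 = 0.004725
P(author B | x) = 0.020475 / 0.0276 ≈ 0.742

0.742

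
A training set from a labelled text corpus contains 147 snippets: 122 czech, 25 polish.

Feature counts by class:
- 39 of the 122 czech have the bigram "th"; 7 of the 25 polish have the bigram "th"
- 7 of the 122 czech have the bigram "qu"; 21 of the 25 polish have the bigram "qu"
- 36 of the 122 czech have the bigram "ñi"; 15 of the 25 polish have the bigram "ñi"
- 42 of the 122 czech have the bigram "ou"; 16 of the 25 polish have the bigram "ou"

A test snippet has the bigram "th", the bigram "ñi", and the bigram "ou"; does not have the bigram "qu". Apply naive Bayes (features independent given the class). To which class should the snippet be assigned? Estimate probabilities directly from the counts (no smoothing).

czech

czech: (122/147) × (39/122) × (115/122) × (36/122) × (42/122) ≈ 0.0254049
polish: (25/147) × (7/25) × (4/25) × (15/25) × (16/25) ≈ 0.00292571
Highest score → czech.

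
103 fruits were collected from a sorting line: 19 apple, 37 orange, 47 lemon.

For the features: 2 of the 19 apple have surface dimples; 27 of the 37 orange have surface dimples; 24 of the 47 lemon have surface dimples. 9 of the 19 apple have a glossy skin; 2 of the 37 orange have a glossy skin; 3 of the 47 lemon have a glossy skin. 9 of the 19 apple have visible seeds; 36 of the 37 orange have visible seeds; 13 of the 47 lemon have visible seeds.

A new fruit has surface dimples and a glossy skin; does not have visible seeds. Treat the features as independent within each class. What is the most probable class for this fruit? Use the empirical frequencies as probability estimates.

lemon

apple: (19/103) × (2/19) × (9/19) × (10/19) ≈ 0.00484092
orange: (37/103) × (27/37) × (2/37) × (1/37) ≈ 0.00038296
lemon: (47/103) × (24/47) × (3/47) × (34/47) ≈ 0.0107592
Highest score → lemon.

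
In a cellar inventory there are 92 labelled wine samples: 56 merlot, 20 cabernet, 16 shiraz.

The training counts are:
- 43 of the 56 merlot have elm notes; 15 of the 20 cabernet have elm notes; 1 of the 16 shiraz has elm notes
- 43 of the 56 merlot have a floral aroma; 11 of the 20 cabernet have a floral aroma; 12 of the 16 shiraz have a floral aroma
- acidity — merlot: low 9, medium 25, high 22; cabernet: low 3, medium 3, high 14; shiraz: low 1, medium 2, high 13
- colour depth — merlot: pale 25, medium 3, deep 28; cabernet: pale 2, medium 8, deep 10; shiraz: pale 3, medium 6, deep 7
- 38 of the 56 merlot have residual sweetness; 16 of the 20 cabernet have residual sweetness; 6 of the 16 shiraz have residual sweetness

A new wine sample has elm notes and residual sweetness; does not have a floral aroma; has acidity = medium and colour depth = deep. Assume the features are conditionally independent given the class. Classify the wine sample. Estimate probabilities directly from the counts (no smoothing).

merlot

merlot: (56/92) × (43/56) × (13/56) × (25/56) × (28/56) × (38/56) ≈ 0.0164344
cabernet: (20/92) × (15/20) × (9/20) × (3/20) × (10/20) × (16/20) ≈ 0.00440217
shiraz: (16/92) × (1/16) × (4/16) × (2/16) × (7/16) × (6/16) ≈ 0.0000557278
Highest score → merlot.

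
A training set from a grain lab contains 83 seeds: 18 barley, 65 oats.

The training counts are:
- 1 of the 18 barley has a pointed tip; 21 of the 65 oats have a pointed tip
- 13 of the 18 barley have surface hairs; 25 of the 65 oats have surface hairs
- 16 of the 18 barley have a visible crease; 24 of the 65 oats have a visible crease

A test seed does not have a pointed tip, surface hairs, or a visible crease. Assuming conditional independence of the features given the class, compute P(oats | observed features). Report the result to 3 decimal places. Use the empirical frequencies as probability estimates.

barley: (18/83) × (17/18) × (5/18) × (2/18) ≈ 0.00632158
oats: (65/83) × (44/65) × (40/65) × (41/65) ≈ 0.205775
P(oats | x) = 0.205775 / 0.21209658 ≈ 0.970

0.970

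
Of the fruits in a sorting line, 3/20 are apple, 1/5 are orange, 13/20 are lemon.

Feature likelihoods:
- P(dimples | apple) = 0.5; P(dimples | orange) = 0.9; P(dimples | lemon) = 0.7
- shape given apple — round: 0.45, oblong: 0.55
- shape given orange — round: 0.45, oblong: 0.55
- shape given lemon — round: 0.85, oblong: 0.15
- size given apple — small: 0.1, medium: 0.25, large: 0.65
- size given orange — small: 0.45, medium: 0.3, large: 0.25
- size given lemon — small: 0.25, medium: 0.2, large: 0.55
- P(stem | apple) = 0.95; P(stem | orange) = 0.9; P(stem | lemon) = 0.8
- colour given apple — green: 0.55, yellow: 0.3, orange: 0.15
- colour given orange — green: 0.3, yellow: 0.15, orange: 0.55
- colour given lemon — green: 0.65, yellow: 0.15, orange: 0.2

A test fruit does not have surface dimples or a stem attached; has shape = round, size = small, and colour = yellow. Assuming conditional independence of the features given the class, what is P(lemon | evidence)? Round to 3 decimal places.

0.918

apple: 0.15 × (1−0.5) × 0.45 × 0.1 × (1−0.95) × 0.3 = 0.000050625
orange: 0.2 × (1−0.9) × 0.45 × 0.45 × (1−0.9) × 0.15 = 0.00006075
lemon: 0.65 × (1−0.7) × 0.85 × 0.25 × (1−0.8) × 0.15 = 0.001243125
P(lemon | x) = 0.001243125 / 0.0013545 ≈ 0.918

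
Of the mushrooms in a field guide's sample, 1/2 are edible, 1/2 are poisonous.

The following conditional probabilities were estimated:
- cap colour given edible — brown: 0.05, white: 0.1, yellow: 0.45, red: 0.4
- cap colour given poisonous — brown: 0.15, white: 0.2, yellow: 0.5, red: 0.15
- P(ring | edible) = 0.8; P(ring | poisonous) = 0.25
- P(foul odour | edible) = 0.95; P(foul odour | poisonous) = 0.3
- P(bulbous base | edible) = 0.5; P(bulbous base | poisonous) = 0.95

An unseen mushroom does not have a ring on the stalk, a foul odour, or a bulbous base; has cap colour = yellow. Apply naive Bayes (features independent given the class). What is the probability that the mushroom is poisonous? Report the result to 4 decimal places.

edible: 0.5 × 0.45 × (1−0.8) × (1−0.95) × (1−0.5) = 0.001125
poisonous: 0.5 × 0.5 × (1−0.25) × (1−0.3) × (1−0.95) = 0.0065625
P(poisonous | x) = 0.0065625 / 0.0076875 ≈ 0.8537

0.8537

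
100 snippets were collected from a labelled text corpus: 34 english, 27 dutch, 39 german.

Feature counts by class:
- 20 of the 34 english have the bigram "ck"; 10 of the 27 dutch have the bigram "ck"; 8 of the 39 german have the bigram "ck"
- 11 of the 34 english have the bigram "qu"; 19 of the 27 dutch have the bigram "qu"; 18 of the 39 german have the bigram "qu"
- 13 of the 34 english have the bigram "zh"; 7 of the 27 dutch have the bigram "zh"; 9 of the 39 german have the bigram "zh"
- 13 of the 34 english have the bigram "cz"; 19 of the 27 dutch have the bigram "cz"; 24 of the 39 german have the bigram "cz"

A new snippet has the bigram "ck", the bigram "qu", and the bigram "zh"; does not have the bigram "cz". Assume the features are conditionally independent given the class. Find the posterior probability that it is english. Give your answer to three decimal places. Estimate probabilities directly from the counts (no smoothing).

english: (34/100) × (20/34) × (11/34) × (13/34) × (21/34) ≈ 0.0152809
dutch: (27/100) × (10/27) × (19/27) × (7/27) × (8/27) ≈ 0.00540568
german: (39/100) × (8/39) × (18/39) × (9/39) × (15/39) ≈ 0.0032772
P(english | x) = 0.0152809 / 0.02396378 ≈ 0.638

0.638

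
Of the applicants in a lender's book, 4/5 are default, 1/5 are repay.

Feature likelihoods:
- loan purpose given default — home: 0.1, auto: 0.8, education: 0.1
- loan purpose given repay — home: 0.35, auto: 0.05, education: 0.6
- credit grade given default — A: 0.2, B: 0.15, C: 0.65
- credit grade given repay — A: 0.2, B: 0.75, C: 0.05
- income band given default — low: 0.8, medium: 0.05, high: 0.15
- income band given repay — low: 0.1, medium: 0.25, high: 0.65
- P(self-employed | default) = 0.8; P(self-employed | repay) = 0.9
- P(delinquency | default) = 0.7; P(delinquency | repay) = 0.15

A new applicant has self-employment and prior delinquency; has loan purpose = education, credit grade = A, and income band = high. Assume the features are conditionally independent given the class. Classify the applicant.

repay

default: 0.8 × 0.1 × 0.2 × 0.15 × 0.8 × 0.7 = 0.001344
repay: 0.2 × 0.6 × 0.2 × 0.65 × 0.9 × 0.15 = 0.002106
Highest score → repay.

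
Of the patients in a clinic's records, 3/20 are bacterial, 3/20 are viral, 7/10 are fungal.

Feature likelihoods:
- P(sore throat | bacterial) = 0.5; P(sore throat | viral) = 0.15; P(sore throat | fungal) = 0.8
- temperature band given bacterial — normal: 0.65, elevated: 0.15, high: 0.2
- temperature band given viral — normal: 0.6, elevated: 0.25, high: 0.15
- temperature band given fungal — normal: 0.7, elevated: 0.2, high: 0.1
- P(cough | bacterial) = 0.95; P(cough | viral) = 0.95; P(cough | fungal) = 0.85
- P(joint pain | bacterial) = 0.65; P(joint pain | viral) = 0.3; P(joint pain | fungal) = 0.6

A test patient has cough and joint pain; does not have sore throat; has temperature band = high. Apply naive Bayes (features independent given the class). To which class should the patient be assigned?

bacterial: 0.15 × (1−0.5) × 0.2 × 0.95 × 0.65 = 0.0092625
viral: 0.15 × (1−0.15) × 0.15 × 0.95 × 0.3 = 0.005450625
fungal: 0.7 × (1−0.8) × 0.1 × 0.85 × 0.6 = 0.00714
Highest score → bacterial.

bacterial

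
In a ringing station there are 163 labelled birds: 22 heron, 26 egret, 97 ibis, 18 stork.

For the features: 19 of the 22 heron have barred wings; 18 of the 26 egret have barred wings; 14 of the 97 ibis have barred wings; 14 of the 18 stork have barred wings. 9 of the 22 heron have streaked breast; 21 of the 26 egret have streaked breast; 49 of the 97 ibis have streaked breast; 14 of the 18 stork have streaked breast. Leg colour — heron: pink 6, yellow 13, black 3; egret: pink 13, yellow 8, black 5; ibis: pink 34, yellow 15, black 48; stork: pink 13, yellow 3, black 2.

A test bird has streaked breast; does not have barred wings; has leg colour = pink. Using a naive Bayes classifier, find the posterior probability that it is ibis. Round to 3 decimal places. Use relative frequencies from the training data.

heron: (22/163) × (3/22) × (9/22) × (6/22) ≈ 0.00205344
egret: (26/163) × (8/26) × (21/26) × (13/26) ≈ 0.0198207
ibis: (97/163) × (83/97) × (49/97) × (34/97) ≈ 0.0901617
stork: (18/163) × (4/18) × (14/18) × (13/18) ≈ 0.0137847
P(ibis | x) = 0.0901617 / 0.12582054 ≈ 0.717

0.717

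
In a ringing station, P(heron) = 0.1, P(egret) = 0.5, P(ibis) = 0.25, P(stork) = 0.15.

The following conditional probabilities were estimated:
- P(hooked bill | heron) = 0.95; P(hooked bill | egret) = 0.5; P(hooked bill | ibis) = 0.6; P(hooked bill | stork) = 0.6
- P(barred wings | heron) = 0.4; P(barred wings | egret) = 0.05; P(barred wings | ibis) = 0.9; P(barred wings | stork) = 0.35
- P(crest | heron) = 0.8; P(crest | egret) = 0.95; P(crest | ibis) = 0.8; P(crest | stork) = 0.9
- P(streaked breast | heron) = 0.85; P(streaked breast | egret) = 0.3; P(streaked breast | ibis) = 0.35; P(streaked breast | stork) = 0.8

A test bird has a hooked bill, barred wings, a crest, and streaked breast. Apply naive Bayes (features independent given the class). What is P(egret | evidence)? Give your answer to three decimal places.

0.040

heron: 0.1 × 0.95 × 0.4 × 0.8 × 0.85 = 0.02584
egret: 0.5 × 0.5 × 0.05 × 0.95 × 0.3 = 0.0035625
ibis: 0.25 × 0.6 × 0.9 × 0.8 × 0.35 = 0.0378
stork: 0.15 × 0.6 × 0.35 × 0.9 × 0.8 = 0.02268
P(egret | x) = 0.0035625 / 0.0898825 ≈ 0.040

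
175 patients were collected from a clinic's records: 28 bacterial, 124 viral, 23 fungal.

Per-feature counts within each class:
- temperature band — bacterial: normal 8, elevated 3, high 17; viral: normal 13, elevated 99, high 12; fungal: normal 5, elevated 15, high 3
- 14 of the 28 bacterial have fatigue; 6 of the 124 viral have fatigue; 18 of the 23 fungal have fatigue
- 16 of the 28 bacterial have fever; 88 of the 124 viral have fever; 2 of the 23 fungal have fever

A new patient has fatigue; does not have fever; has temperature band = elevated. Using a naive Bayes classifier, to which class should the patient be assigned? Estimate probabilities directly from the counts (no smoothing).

fungal

bacterial: (28/175) × (3/28) × (14/28) × (12/28) ≈ 0.00367347
viral: (124/175) × (99/124) × (6/124) × (36/124) ≈ 0.00794708
fungal: (23/175) × (15/23) × (18/23) × (21/23) ≈ 0.0612476
Highest score → fungal.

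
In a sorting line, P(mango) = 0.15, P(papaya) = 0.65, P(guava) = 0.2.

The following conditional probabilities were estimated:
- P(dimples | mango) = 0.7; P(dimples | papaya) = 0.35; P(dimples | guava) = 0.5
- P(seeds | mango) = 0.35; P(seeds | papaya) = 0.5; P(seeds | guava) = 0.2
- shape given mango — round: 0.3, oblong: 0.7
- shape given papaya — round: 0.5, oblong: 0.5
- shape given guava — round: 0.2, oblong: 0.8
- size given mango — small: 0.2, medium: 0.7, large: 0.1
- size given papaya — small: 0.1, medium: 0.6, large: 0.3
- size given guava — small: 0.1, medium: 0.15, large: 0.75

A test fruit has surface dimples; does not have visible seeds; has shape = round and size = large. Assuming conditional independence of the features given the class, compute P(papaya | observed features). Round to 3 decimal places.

mango: 0.15 × 0.7 × (1−0.35) × 0.3 × 0.1 = 0.0020475
papaya: 0.65 × 0.35 × (1−0.5) × 0.5 × 0.3 = 0.0170625
guava: 0.2 × 0.5 × (1−0.2) × 0.2 × 0.75 = 0.012
P(papaya | x) = 0.0170625 / 0.03111 ≈ 0.548

0.548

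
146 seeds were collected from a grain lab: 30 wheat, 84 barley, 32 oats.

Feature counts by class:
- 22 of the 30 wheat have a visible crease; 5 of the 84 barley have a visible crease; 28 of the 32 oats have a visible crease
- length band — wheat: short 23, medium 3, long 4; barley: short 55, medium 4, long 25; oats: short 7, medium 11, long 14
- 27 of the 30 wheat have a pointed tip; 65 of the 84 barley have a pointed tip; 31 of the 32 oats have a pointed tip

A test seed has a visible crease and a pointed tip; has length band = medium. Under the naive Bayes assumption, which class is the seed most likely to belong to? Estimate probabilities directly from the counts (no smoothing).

oats

wheat: (30/146) × (22/30) × (3/30) × (27/30) ≈ 0.0135616
barley: (84/146) × (5/84) × (4/84) × (65/84) ≈ 0.00126192
oats: (32/146) × (28/32) × (11/32) × (31/32) ≈ 0.0638645
Highest score → oats.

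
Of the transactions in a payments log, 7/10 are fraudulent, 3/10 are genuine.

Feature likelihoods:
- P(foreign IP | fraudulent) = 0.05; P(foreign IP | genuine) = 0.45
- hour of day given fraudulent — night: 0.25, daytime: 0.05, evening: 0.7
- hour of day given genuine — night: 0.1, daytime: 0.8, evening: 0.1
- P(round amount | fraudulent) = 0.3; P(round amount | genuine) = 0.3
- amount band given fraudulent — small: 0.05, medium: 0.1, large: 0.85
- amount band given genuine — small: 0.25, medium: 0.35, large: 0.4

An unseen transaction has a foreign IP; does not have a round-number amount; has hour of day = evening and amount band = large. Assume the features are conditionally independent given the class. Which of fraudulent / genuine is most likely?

fraudulent

fraudulent: 0.7 × 0.05 × 0.7 × (1−0.3) × 0.85 = 0.0145775
genuine: 0.3 × 0.45 × 0.1 × (1−0.3) × 0.4 = 0.00378
Highest score → fraudulent.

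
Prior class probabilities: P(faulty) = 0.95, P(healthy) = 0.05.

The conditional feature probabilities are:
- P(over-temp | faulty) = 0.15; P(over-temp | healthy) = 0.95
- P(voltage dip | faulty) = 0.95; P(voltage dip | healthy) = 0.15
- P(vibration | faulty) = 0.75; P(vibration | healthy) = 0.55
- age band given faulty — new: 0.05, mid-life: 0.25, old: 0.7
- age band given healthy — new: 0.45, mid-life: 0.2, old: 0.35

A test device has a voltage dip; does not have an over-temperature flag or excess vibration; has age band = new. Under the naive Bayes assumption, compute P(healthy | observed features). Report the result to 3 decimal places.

0.008

faulty: 0.95 × (1−0.15) × 0.95 × (1−0.75) × 0.05 = 0.0095890625
healthy: 0.05 × (1−0.95) × 0.15 × (1−0.55) × 0.45 = 0.0000759375
P(healthy | x) = 0.0000759375 / 0.009665 ≈ 0.008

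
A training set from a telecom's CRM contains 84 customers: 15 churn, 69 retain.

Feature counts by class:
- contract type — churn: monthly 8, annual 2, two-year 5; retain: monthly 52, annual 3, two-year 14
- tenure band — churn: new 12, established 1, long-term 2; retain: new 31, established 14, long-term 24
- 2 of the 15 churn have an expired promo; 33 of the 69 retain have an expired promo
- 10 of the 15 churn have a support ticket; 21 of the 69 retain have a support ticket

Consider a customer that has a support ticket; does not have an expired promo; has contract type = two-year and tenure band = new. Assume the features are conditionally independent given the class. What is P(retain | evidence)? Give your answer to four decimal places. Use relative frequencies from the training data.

0.3018

churn: (15/84) × (5/15) × (12/15) × (13/15) × (10/15) ≈ 0.0275132
retain: (69/84) × (14/69) × (31/69) × (36/69) × (21/69) ≈ 0.0118901
P(retain | x) = 0.0118901 / 0.0394033 ≈ 0.3018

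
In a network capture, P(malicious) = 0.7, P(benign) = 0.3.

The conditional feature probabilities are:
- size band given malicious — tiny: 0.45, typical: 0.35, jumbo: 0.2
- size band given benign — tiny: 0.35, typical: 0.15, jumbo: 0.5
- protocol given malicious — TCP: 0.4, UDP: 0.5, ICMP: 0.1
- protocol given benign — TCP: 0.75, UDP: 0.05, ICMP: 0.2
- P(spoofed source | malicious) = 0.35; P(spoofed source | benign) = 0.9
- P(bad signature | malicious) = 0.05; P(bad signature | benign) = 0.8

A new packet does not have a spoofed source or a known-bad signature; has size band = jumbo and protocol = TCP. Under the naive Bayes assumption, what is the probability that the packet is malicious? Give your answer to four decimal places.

malicious: 0.7 × 0.2 × 0.4 × (1−0.35) × (1−0.05) = 0.03458
benign: 0.3 × 0.5 × 0.75 × (1−0.9) × (1−0.8) = 0.00225
P(malicious | x) = 0.03458 / 0.03683 ≈ 0.9389

0.9389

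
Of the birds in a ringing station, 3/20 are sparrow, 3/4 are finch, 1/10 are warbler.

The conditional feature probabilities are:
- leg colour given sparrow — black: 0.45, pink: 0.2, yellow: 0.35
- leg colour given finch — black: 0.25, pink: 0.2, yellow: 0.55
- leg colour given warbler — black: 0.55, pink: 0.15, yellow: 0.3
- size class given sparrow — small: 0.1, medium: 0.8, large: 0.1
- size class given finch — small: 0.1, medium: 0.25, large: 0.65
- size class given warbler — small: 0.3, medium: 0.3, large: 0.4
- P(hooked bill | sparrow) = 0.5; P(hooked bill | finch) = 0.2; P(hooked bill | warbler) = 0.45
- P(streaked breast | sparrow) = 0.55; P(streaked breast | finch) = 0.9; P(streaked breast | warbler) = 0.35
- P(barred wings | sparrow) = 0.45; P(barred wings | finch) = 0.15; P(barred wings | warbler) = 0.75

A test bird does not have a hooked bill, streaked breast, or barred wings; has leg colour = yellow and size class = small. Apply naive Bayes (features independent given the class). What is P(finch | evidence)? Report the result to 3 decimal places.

0.659

sparrow: 0.15 × 0.35 × 0.1 × (1−0.5) × (1−0.55) × (1−0.45) = 0.0006496875
finch: 0.75 × 0.55 × 0.1 × (1−0.2) × (1−0.9) × (1−0.15) = 0.002805
warbler: 0.1 × 0.3 × 0.3 × (1−0.45) × (1−0.35) × (1−0.75) = 0.000804375
P(finch | x) = 0.002805 / 0.0042590625 ≈ 0.659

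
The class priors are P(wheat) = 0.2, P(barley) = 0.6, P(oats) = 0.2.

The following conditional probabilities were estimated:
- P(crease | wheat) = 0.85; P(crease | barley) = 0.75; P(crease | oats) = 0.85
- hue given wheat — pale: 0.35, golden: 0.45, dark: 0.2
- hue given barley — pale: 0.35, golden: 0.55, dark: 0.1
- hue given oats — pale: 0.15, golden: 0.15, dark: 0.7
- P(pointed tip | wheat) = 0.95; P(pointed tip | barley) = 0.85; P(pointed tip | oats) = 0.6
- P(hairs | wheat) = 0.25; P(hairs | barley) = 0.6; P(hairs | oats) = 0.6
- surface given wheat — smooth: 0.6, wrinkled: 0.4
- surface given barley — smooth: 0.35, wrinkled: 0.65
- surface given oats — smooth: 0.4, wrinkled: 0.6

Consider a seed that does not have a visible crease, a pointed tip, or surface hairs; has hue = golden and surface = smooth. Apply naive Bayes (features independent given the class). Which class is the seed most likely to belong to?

wheat: 0.2 × (1−0.85) × 0.45 × (1−0.95) × (1−0.25) × 0.6 = 0.00030375
barley: 0.6 × (1−0.75) × 0.55 × (1−0.85) × (1−0.6) × 0.35 = 0.0017325
oats: 0.2 × (1−0.85) × 0.15 × (1−0.6) × (1−0.6) × 0.4 = 0.000288
Highest score → barley.

barley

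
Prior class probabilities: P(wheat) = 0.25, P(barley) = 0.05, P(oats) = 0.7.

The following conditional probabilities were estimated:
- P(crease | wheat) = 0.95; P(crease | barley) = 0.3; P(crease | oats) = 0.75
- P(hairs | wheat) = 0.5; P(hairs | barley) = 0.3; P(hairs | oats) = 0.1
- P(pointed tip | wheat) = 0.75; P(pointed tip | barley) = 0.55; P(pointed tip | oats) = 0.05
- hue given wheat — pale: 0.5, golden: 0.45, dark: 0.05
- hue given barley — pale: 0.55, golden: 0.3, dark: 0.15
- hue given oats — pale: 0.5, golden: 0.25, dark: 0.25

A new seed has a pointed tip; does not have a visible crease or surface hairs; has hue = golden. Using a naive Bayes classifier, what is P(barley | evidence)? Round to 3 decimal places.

wheat: 0.25 × (1−0.95) × (1−0.5) × 0.75 × 0.45 = 0.002109375
barley: 0.05 × (1−0.3) × (1−0.3) × 0.55 × 0.3 = 0.0040425
oats: 0.7 × (1−0.75) × (1−0.1) × 0.05 × 0.25 = 0.00196875
P(barley | x) = 0.0040425 / 0.008120625 ≈ 0.498

0.498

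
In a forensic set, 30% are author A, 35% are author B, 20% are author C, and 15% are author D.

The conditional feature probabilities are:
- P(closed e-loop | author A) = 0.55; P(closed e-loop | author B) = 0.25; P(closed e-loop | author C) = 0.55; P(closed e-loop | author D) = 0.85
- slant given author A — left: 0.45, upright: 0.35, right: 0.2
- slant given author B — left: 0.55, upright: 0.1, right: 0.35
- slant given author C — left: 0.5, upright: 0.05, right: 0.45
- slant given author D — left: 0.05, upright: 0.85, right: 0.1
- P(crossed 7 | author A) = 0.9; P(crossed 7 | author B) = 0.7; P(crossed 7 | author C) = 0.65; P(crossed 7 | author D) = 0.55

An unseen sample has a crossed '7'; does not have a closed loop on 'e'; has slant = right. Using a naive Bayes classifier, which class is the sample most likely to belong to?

author B

author A: 0.3 × (1−0.55) × 0.2 × 0.9 = 0.0243
author B: 0.35 × (1−0.25) × 0.35 × 0.7 = 0.0643125
author C: 0.2 × (1−0.55) × 0.45 × 0.65 = 0.026325
author D: 0.15 × (1−0.85) × 0.1 × 0.55 = 0.0012375
Highest score → author B.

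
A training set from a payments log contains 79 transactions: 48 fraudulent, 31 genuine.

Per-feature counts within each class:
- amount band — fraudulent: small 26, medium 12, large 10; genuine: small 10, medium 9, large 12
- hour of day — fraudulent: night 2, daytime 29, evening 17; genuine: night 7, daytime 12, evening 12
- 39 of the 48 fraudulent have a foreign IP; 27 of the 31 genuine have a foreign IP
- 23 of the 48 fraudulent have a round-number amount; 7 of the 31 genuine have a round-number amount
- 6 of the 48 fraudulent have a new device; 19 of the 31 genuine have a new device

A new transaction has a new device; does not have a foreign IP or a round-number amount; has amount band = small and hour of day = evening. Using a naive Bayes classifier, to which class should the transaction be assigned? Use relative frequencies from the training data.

fraudulent: (48/79) × (26/48) × (17/48) × (9/48) × (25/48) × (6/48) ≈ 0.00142287
genuine: (31/79) × (10/31) × (12/31) × (4/31) × (24/31) × (19/31) ≈ 0.00300008
Highest score → genuine.

genuine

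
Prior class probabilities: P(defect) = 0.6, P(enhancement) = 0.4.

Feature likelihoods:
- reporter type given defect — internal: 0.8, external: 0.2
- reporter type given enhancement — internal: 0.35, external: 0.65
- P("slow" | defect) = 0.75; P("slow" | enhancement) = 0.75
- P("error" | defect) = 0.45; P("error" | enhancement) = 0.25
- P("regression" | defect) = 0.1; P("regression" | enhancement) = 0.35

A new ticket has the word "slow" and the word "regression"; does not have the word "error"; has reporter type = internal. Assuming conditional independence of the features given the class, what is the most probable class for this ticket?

defect: 0.6 × 0.8 × 0.75 × (1−0.45) × 0.1 = 0.0198
enhancement: 0.4 × 0.35 × 0.75 × (1−0.25) × 0.35 = 0.0275625
Highest score → enhancement.

enhancement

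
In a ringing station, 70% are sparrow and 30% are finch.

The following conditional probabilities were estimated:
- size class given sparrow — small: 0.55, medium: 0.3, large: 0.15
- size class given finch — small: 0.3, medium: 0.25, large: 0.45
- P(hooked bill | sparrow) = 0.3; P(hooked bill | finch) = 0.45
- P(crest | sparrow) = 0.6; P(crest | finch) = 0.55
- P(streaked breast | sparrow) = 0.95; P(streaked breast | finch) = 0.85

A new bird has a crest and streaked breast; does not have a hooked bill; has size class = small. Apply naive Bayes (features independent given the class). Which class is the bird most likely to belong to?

sparrow

sparrow: 0.7 × 0.55 × (1−0.3) × 0.6 × 0.95 = 0.153615
finch: 0.3 × 0.3 × (1−0.45) × 0.55 × 0.85 = 0.02314125
Highest score → sparrow.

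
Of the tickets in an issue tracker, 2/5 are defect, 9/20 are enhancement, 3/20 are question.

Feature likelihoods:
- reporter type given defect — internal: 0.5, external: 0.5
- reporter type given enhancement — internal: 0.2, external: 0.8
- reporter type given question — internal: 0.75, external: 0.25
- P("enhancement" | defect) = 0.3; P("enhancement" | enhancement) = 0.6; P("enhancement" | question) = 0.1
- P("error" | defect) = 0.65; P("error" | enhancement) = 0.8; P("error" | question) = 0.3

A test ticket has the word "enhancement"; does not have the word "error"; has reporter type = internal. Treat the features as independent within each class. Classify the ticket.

defect: 0.4 × 0.5 × 0.3 × (1−0.65) = 0.021
enhancement: 0.45 × 0.2 × 0.6 × (1−0.8) = 0.0108
question: 0.15 × 0.75 × 0.1 × (1−0.3) = 0.007875
Highest score → defect.

defect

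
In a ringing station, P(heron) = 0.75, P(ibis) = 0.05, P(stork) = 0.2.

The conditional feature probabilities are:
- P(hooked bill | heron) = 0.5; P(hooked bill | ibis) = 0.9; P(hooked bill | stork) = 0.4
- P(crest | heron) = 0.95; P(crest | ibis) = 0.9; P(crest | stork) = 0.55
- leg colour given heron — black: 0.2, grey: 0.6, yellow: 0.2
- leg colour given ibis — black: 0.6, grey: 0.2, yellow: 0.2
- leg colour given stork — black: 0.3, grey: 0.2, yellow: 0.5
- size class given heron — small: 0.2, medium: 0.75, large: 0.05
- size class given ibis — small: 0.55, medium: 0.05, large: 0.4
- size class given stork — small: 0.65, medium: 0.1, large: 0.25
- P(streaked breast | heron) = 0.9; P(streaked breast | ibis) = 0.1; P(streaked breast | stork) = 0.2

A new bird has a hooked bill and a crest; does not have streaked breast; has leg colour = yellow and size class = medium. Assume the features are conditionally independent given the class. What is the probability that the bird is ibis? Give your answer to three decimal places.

heron: 0.75 × 0.5 × 0.95 × 0.2 × 0.75 × (1−0.9) = 0.00534375
ibis: 0.05 × 0.9 × 0.9 × 0.2 × 0.05 × (1−0.1) = 0.0003645
stork: 0.2 × 0.4 × 0.55 × 0.5 × 0.1 × (1−0.2) = 0.00176
P(ibis | x) = 0.0003645 / 0.00746825 ≈ 0.049

0.049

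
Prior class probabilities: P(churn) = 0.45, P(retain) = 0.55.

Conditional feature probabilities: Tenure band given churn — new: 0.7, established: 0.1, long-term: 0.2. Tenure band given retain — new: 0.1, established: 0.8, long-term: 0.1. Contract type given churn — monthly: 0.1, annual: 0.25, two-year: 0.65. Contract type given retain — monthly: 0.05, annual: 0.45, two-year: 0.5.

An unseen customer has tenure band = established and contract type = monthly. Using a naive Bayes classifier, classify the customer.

churn: 0.45 × 0.1 × 0.1 = 0.0045
retain: 0.55 × 0.8 × 0.05 = 0.022
Highest score → retain.

retain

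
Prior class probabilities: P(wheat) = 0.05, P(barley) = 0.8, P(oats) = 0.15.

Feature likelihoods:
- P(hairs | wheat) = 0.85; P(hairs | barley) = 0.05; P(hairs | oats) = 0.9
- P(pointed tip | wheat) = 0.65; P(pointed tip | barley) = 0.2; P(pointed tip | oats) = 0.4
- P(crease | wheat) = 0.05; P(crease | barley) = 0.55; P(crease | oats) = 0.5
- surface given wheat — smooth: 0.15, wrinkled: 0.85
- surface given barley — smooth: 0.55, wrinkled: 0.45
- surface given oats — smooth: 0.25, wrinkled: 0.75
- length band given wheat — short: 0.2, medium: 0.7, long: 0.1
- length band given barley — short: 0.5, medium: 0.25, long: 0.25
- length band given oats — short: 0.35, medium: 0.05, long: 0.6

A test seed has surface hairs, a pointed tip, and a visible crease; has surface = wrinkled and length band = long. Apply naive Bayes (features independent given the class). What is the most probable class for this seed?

wheat: 0.05 × 0.85 × 0.65 × 0.05 × 0.85 × 0.1 = 0.00011740625
barley: 0.8 × 0.05 × 0.2 × 0.55 × 0.45 × 0.25 = 0.000495
oats: 0.15 × 0.9 × 0.4 × 0.5 × 0.75 × 0.6 = 0.01215
Highest score → oats.

oats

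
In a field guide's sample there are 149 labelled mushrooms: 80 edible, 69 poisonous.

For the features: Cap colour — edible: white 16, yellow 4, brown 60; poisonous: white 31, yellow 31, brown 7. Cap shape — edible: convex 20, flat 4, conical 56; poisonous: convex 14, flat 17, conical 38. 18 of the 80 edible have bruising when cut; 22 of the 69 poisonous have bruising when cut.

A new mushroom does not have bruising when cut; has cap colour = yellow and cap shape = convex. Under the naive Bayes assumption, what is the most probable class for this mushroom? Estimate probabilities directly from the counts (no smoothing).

edible: (80/149) × (4/80) × (20/80) × (62/80) ≈ 0.00520134
poisonous: (69/149) × (31/69) × (14/69) × (47/69) ≈ 0.0287543
Highest score → poisonous.

poisonous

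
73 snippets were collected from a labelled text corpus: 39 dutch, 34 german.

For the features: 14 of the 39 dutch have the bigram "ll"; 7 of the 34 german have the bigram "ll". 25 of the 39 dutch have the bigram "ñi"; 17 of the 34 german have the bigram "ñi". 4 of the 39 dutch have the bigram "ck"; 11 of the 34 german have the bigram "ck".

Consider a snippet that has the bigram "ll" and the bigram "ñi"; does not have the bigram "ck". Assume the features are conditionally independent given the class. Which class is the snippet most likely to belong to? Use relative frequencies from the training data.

dutch: (39/73) × (14/39) × (25/39) × (35/39) ≈ 0.110328
german: (34/73) × (7/34) × (17/34) × (23/34) ≈ 0.0324335
Highest score → dutch.

dutch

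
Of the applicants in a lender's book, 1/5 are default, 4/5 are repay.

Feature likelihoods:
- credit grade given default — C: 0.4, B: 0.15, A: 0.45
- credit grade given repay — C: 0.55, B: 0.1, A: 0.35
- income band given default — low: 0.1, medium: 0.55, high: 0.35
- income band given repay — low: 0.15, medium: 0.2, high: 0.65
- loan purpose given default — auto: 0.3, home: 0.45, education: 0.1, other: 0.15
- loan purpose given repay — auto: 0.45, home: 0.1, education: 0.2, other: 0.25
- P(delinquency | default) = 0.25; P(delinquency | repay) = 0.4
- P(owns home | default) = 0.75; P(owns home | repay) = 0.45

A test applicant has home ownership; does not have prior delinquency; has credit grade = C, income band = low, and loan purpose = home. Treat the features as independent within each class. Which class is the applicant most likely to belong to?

default: 0.2 × 0.4 × 0.1 × 0.45 × (1−0.25) × 0.75 = 0.002025
repay: 0.8 × 0.55 × 0.15 × 0.1 × (1−0.4) × 0.45 = 0.001782
Highest score → default.

default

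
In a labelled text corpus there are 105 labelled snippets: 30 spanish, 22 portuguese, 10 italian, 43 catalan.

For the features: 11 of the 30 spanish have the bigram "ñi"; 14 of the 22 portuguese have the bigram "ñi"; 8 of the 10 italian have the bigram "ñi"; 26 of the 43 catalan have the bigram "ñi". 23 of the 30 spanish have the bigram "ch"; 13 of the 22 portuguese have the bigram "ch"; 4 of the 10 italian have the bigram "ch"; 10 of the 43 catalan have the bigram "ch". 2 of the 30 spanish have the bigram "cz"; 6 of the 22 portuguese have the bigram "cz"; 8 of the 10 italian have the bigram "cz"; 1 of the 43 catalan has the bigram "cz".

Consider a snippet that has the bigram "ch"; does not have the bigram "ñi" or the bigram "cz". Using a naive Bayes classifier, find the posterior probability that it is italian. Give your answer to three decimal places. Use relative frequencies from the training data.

0.008

spanish: (30/105) × (19/30) × (23/30) × (28/30) ≈ 0.129481
portuguese: (22/105) × (8/22) × (13/22) × (16/22) ≈ 0.032743
italian: (10/105) × (2/10) × (4/10) × (2/10) ≈ 0.00152381
catalan: (43/105) × (17/43) × (10/43) × (42/43) ≈ 0.0367766
P(italian | x) = 0.00152381 / 0.20052441 ≈ 0.008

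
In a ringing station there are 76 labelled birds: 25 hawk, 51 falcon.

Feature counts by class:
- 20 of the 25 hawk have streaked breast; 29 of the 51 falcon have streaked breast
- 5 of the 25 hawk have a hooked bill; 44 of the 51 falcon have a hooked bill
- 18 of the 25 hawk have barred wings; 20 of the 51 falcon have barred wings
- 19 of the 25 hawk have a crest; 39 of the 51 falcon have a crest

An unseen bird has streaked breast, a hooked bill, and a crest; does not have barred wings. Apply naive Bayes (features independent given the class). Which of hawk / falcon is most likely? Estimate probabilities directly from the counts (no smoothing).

hawk: (25/76) × (20/25) × (5/25) × (7/25) × (19/25) = 0.0112
falcon: (51/76) × (29/51) × (44/51) × (31/51) × (39/51) ≈ 0.153022
Highest score → falcon.

falcon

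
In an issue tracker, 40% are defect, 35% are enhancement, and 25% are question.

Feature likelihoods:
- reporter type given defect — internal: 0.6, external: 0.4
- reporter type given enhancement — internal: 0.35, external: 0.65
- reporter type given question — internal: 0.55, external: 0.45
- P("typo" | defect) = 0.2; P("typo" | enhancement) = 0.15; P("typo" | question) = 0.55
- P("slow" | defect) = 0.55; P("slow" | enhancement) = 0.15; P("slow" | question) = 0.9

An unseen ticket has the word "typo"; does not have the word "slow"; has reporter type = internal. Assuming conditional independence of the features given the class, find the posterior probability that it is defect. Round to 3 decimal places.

0.482

defect: 0.4 × 0.6 × 0.2 × (1−0.55) = 0.0216
enhancement: 0.35 × 0.35 × 0.15 × (1−0.15) = 0.01561875
question: 0.25 × 0.55 × 0.55 × (1−0.9) = 0.0075625
P(defect | x) = 0.0216 / 0.04478125 ≈ 0.482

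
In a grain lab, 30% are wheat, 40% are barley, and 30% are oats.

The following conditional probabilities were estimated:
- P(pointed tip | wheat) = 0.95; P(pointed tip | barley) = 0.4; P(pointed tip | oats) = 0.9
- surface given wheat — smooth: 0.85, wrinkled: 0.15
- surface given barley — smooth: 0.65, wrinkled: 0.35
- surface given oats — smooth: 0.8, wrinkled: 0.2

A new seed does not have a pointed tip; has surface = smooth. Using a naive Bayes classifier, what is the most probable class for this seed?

barley

wheat: 0.3 × (1−0.95) × 0.85 = 0.01275
barley: 0.4 × (1−0.4) × 0.65 = 0.156
oats: 0.3 × (1−0.9) × 0.8 = 0.024
Highest score → barley.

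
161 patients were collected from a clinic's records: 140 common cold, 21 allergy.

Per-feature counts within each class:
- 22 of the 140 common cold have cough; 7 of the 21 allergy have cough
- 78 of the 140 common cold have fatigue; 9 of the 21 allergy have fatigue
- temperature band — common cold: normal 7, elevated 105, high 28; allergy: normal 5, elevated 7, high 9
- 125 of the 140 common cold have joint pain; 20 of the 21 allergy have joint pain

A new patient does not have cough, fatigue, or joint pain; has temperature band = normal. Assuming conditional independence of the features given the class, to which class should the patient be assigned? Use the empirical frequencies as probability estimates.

common cold

common cold: (140/161) × (118/140) × (62/140) × (7/140) × (15/140) ≈ 0.00173881
allergy: (21/161) × (14/21) × (12/21) × (5/21) × (1/21) ≈ 0.000563372
Highest score → common cold.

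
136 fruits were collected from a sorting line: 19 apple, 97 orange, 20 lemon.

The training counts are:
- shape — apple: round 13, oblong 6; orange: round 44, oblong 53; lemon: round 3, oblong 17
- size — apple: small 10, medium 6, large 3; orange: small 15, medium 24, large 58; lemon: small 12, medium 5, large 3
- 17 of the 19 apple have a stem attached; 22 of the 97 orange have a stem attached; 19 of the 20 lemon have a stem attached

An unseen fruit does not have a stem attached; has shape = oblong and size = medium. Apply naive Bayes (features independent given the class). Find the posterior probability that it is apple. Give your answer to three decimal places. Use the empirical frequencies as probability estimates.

apple: (19/136) × (6/19) × (6/19) × (2/19) ≈ 0.00146651
orange: (97/136) × (53/97) × (24/97) × (75/97) ≈ 0.0745531
lemon: (20/136) × (17/20) × (5/20) × (1/20) = 0.0015625
P(apple | x) = 0.00146651 / 0.07758211 ≈ 0.019

0.019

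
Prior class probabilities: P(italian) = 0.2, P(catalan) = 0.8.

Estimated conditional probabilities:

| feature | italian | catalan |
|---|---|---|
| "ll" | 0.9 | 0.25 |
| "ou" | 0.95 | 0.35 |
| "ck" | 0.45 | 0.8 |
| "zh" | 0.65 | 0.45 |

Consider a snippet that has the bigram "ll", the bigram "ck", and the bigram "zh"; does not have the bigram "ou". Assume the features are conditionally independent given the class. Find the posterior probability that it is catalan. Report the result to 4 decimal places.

italian: 0.2 × 0.9 × (1−0.95) × 0.45 × 0.65 = 0.0026325
catalan: 0.8 × 0.25 × (1−0.35) × 0.8 × 0.45 = 0.0468
P(catalan | x) = 0.0468 / 0.0494325 ≈ 0.9467

0.9467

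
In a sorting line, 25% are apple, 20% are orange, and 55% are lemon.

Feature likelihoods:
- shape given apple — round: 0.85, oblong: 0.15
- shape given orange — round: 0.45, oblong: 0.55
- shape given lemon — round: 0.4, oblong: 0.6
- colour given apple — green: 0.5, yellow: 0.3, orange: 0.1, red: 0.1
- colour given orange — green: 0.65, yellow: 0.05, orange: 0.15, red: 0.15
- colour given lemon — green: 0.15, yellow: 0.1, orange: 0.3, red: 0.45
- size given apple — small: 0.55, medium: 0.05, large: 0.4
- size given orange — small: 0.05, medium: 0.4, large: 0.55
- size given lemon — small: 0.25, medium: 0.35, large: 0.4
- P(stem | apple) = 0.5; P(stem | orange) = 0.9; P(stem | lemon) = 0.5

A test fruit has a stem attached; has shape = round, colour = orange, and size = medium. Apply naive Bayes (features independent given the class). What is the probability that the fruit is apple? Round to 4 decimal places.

apple: 0.25 × 0.85 × 0.1 × 0.05 × 0.5 = 0.00053125
orange: 0.2 × 0.45 × 0.15 × 0.4 × 0.9 = 0.00486
lemon: 0.55 × 0.4 × 0.3 × 0.35 × 0.5 = 0.01155
P(apple | x) = 0.00053125 / 0.01694125 ≈ 0.0314

0.0314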